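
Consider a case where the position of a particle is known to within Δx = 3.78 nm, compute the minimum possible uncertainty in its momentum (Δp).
1.395 × 10^-26 kg·m/s

Using the Heisenberg uncertainty principle:
ΔxΔp ≥ ℏ/2

The minimum uncertainty in momentum is:
Δp_min = ℏ/(2Δx)
Δp_min = (1.055e-34 J·s) / (2 × 3.780e-09 m)
Δp_min = 1.395e-26 kg·m/s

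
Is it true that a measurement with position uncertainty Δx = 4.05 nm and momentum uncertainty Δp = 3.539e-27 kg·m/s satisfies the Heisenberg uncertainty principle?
No, it violates the uncertainty principle (impossible measurement).

Calculate the product ΔxΔp:
ΔxΔp = (4.050e-09 m) × (3.539e-27 kg·m/s)
ΔxΔp = 1.433e-35 J·s

Compare to the minimum allowed value ℏ/2:
ℏ/2 = 5.273e-35 J·s

Since ΔxΔp = 1.433e-35 J·s < 5.273e-35 J·s = ℏ/2,
the measurement violates the uncertainty principle.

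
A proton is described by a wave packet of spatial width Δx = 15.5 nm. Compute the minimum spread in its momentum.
3.402 × 10^-27 kg·m/s

For a wave packet, the spatial width Δx and momentum spread Δp are related by the uncertainty principle:
ΔxΔp ≥ ℏ/2

The minimum momentum spread is:
Δp_min = ℏ/(2Δx)
Δp_min = (1.055e-34 J·s) / (2 × 1.550e-08 m)
Δp_min = 3.402e-27 kg·m/s

A wave packet cannot have both a well-defined position and well-defined momentum.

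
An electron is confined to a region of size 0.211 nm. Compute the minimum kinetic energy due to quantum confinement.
213.943 meV

Using the uncertainty principle:

1. Position uncertainty: Δx ≈ 2.110e-10 m
2. Minimum momentum uncertainty: Δp = ℏ/(2Δx) = 2.499e-25 kg·m/s
3. Minimum kinetic energy:
   KE = (Δp)²/(2m) = (2.499e-25)²/(2 × 9.109e-31 kg)
   KE = 3.428e-20 J = 213.943 meV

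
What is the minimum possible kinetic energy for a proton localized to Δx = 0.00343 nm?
440.926 meV

Localizing a particle requires giving it sufficient momentum uncertainty:

1. From uncertainty principle: Δp ≥ ℏ/(2Δx)
   Δp_min = (1.055e-34 J·s) / (2 × 3.430e-12 m)
   Δp_min = 1.537e-23 kg·m/s

2. This momentum uncertainty corresponds to kinetic energy:
   KE ≈ (Δp)²/(2m) = (1.537e-23)²/(2 × 1.673e-27 kg)
   KE = 7.064e-20 J = 440.926 meV

Tighter localization requires more energy.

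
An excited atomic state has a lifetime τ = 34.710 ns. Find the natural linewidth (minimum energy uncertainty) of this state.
9.482 neV

Using the energy-time uncertainty principle:
ΔEΔt ≥ ℏ/2

The lifetime τ represents the time uncertainty Δt.
The natural linewidth (minimum energy uncertainty) is:

ΔE = ℏ/(2τ)
ΔE = (1.055e-34 J·s) / (2 × 3.471e-08 s)
ΔE = 1.519e-27 J = 9.482 neV

This natural linewidth limits the precision of spectroscopic measurements.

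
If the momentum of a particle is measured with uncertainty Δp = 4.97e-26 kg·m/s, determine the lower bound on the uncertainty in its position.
1.061 nm

Using the Heisenberg uncertainty principle:
ΔxΔp ≥ ℏ/2

The minimum uncertainty in position is:
Δx_min = ℏ/(2Δp)
Δx_min = (1.055e-34 J·s) / (2 × 4.970e-26 kg·m/s)
Δx_min = 1.061e-09 m = 1.061 nm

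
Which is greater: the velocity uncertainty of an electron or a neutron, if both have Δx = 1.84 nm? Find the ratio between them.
The electron has the larger minimum velocity uncertainty, by a ratio of 1838.7.

For both particles, Δp_min = ℏ/(2Δx) = 2.866e-26 kg·m/s (same for both).

The velocity uncertainty is Δv = Δp/m:
- electron: Δv = 2.866e-26 / 9.109e-31 = 3.146e+04 m/s = 31.459 km/s
- neutron: Δv = 2.866e-26 / 1.675e-27 = 1.711e+01 m/s = 17.109 m/s

Ratio: 3.146e+04 / 1.711e+01 = 1838.7

The lighter particle has larger velocity uncertainty because Δv ∝ 1/m.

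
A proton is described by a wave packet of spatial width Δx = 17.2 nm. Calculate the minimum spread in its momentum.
3.066 × 10^-27 kg·m/s

For a wave packet, the spatial width Δx and momentum spread Δp are related by the uncertainty principle:
ΔxΔp ≥ ℏ/2

The minimum momentum spread is:
Δp_min = ℏ/(2Δx)
Δp_min = (1.055e-34 J·s) / (2 × 1.720e-08 m)
Δp_min = 3.066e-27 kg·m/s

A wave packet cannot have both a well-defined position and well-defined momentum.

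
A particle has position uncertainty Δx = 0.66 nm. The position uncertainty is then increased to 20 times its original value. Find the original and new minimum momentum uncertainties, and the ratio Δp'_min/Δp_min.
Original Δp_min = 7.989 × 10^-26 kg·m/s; new Δp'_min = 3.995 × 10^-27 kg·m/s; ratio Δp'_min/Δp_min = 1/20.

From the uncertainty principle ΔxΔp ≥ ℏ/2, the minimum momentum uncertainty is Δp_min = ℏ/(2Δx).

Original (Δx = 0.66 nm = 6.600e-10 m):
Δp_min = (1.055e-34 J·s)/(2 × 6.600e-10 m) = 7.989e-26 kg·m/s

When Δx → 20Δx:
Δp'_min = ℏ/(2 × 20Δx) = (1/20) × ℏ/(2Δx) = (1/20) × Δp_min
Δp'_min = 1/20 × 7.989e-26 kg·m/s = 3.995e-27 kg·m/s

Since Δp_min ∝ 1/Δx, when Δx is increased to 20 times its original value, Δp_min decreases to 1/20 of its original value.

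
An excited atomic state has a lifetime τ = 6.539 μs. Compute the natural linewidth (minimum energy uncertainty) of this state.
50.330 peV

Using the energy-time uncertainty principle:
ΔEΔt ≥ ℏ/2

The lifetime τ represents the time uncertainty Δt.
The natural linewidth (minimum energy uncertainty) is:

ΔE = ℏ/(2τ)
ΔE = (1.055e-34 J·s) / (2 × 6.539e-06 s)
ΔE = 8.064e-30 J = 50.330 peV

This natural linewidth limits the precision of spectroscopic measurements.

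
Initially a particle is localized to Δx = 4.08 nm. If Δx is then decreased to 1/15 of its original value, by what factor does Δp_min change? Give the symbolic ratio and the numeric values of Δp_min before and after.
Original Δp_min = 1.292 × 10^-26 kg·m/s; new Δp'_min = 1.939 × 10^-25 kg·m/s; ratio Δp'_min/Δp_min = 15.

From the uncertainty principle ΔxΔp ≥ ℏ/2, the minimum momentum uncertainty is Δp_min = ℏ/(2Δx).

Original (Δx = 4.08 nm = 4.080e-09 m):
Δp_min = (1.055e-34 J·s)/(2 × 4.080e-09 m) = 1.292e-26 kg·m/s

When Δx → (1/15)Δx:
Δp'_min = ℏ/(2 × (1/15)Δx) = 15 × ℏ/(2Δx) = 15 × Δp_min
Δp'_min = 15 × 1.292e-26 kg·m/s = 1.939e-25 kg·m/s

Since Δp_min ∝ 1/Δx, when Δx is decreased to 1/15 of its original value, Δp_min increases to 15 times its original value.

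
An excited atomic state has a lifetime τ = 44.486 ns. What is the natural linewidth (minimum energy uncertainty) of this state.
7.398 neV

Using the energy-time uncertainty principle:
ΔEΔt ≥ ℏ/2

The lifetime τ represents the time uncertainty Δt.
The natural linewidth (minimum energy uncertainty) is:

ΔE = ℏ/(2τ)
ΔE = (1.055e-34 J·s) / (2 × 4.449e-08 s)
ΔE = 1.185e-27 J = 7.398 neV

This natural linewidth limits the precision of spectroscopic measurements.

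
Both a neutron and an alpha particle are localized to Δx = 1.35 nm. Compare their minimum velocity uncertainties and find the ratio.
The neutron has the larger minimum velocity uncertainty, by a ratio of 4.0.

For both particles, Δp_min = ℏ/(2Δx) = 3.906e-26 kg·m/s (same for both).

The velocity uncertainty is Δv = Δp/m:
- neutron: Δv = 3.906e-26 / 1.675e-27 = 2.332e+01 m/s = 23.319 m/s
- alpha particle: Δv = 3.906e-26 / 6.645e-27 = 5.878e+00 m/s = 5.878 m/s

Ratio: 2.332e+01 / 5.878e+00 = 4.0

The lighter particle has larger velocity uncertainty because Δv ∝ 1/m.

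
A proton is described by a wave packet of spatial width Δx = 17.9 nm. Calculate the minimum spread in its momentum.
2.946 × 10^-27 kg·m/s

For a wave packet, the spatial width Δx and momentum spread Δp are related by the uncertainty principle:
ΔxΔp ≥ ℏ/2

The minimum momentum spread is:
Δp_min = ℏ/(2Δx)
Δp_min = (1.055e-34 J·s) / (2 × 1.790e-08 m)
Δp_min = 2.946e-27 kg·m/s

A wave packet cannot have both a well-defined position and well-defined momentum.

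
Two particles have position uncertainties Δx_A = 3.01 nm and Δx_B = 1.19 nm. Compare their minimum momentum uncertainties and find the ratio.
Particle B has the larger minimum momentum uncertainty, by a factor of 2.53.

For each particle, the minimum momentum uncertainty is Δp_min = ℏ/(2Δx):

Particle A: Δp_A = ℏ/(2×3.010e-09 m) = 1.752e-26 kg·m/s
Particle B: Δp_B = ℏ/(2×1.190e-09 m) = 4.431e-26 kg·m/s

Ratio: Δp_B/Δp_A = 2.53

Since Δp_min ∝ 1/Δx, the particle with smaller position uncertainty (B) has larger momentum uncertainty.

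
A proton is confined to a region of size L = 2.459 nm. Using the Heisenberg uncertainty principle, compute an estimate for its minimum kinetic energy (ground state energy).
857.901 neV

Using the uncertainty principle to estimate ground state energy:

1. The position uncertainty is approximately the confinement size:
   Δx ≈ L = 2.459e-09 m

2. From ΔxΔp ≥ ℏ/2, the minimum momentum uncertainty is:
   Δp ≈ ℏ/(2L) = 2.144e-26 kg·m/s

3. The kinetic energy is approximately:
   KE ≈ (Δp)²/(2m) = (2.144e-26)²/(2 × 1.673e-27 kg)
   KE ≈ 1.375e-25 J = 857.901 neV

This is an order-of-magnitude estimate of the ground state energy.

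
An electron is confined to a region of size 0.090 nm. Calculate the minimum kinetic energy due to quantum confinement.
1.176 eV

Using the uncertainty principle:

1. Position uncertainty: Δx ≈ 9.000e-11 m
2. Minimum momentum uncertainty: Δp = ℏ/(2Δx) = 5.859e-25 kg·m/s
3. Minimum kinetic energy:
   KE = (Δp)²/(2m) = (5.859e-25)²/(2 × 9.109e-31 kg)
   KE = 1.884e-19 J = 1.176 eV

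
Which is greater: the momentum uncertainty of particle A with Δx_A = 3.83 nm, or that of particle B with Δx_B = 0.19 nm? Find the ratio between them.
Particle B has the larger minimum momentum uncertainty, by a factor of 20.16.

For each particle, the minimum momentum uncertainty is Δp_min = ℏ/(2Δx):

Particle A: Δp_A = ℏ/(2×3.830e-09 m) = 1.377e-26 kg·m/s
Particle B: Δp_B = ℏ/(2×1.900e-10 m) = 2.775e-25 kg·m/s

Ratio: Δp_B/Δp_A = 20.16

Since Δp_min ∝ 1/Δx, the particle with smaller position uncertainty (B) has larger momentum uncertainty.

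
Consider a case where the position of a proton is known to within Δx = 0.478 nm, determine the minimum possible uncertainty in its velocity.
65.951 m/s

Using the Heisenberg uncertainty principle and Δp = mΔv:
ΔxΔp ≥ ℏ/2
Δx(mΔv) ≥ ℏ/2

The minimum uncertainty in velocity is:
Δv_min = ℏ/(2mΔx)
Δv_min = (1.055e-34 J·s) / (2 × 1.673e-27 kg × 4.780e-10 m)
Δv_min = 6.595e+01 m/s = 65.951 m/s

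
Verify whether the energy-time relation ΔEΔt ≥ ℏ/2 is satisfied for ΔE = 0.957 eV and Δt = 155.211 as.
No, it violates the uncertainty relation.

Calculate the product ΔEΔt:
ΔE = 0.957 eV = 1.533e-19 J
ΔEΔt = (1.533e-19 J) × (1.552e-16 s)
ΔEΔt = 2.380e-35 J·s

Compare to the minimum allowed value ℏ/2:
ℏ/2 = 5.273e-35 J·s

Since ΔEΔt = 2.380e-35 J·s < 5.273e-35 J·s = ℏ/2,
this violates the uncertainty relation.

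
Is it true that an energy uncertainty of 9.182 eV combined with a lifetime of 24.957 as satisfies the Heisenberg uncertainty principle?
No, it violates the uncertainty relation.

Calculate the product ΔEΔt:
ΔE = 9.182 eV = 1.471e-18 J
ΔEΔt = (1.471e-18 J) × (2.496e-17 s)
ΔEΔt = 3.671e-35 J·s

Compare to the minimum allowed value ℏ/2:
ℏ/2 = 5.273e-35 J·s

Since ΔEΔt = 3.671e-35 J·s < 5.273e-35 J·s = ℏ/2,
this violates the uncertainty relation.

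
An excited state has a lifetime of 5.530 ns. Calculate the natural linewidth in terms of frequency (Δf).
14.390 MHz

Using the energy-time uncertainty principle and E = hf:
ΔEΔt ≥ ℏ/2
hΔf·Δt ≥ ℏ/2

The minimum frequency uncertainty is:
Δf = ℏ/(2hτ) = 1/(4πτ)
Δf = 1/(4π × 5.530e-09 s)
Δf = 1.439e+07 Hz = 14.390 MHz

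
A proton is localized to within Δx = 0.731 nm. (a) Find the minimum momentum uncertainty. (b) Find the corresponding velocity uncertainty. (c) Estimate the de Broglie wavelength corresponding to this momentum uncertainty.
(a) Δp_min = 7.213 × 10^-26 kg·m/s
(b) Δv_min = 43.125 m/s
(c) λ_dB = 9.186 nm

Step-by-step:

(a) From the uncertainty principle:
Δp_min = ℏ/(2Δx) = (1.055e-34 J·s)/(2 × 7.310e-10 m) = 7.213e-26 kg·m/s

(b) The velocity uncertainty:
Δv = Δp/m = (7.213e-26 kg·m/s)/(1.673e-27 kg) = 4.313e+01 m/s = 43.125 m/s

(c) The de Broglie wavelength for this momentum:
λ = h/p = (6.626e-34 J·s)/(7.213e-26 kg·m/s) = 9.186e-09 m = 9.186 nm

Note: The de Broglie wavelength is comparable to the localization size, as expected from wave-particle duality.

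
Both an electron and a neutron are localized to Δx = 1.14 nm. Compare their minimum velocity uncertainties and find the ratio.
The electron has the larger minimum velocity uncertainty, by a ratio of 1838.7.

For both particles, Δp_min = ℏ/(2Δx) = 4.625e-26 kg·m/s (same for both).

The velocity uncertainty is Δv = Δp/m:
- electron: Δv = 4.625e-26 / 9.109e-31 = 5.078e+04 m/s = 50.775 km/s
- neutron: Δv = 4.625e-26 / 1.675e-27 = 2.762e+01 m/s = 27.615 m/s

Ratio: 5.078e+04 / 2.762e+01 = 1838.7

The lighter particle has larger velocity uncertainty because Δv ∝ 1/m.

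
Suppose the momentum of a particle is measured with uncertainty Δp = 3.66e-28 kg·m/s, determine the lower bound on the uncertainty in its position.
144.067 nm

Using the Heisenberg uncertainty principle:
ΔxΔp ≥ ℏ/2

The minimum uncertainty in position is:
Δx_min = ℏ/(2Δp)
Δx_min = (1.055e-34 J·s) / (2 × 3.660e-28 kg·m/s)
Δx_min = 1.441e-07 m = 144.067 nm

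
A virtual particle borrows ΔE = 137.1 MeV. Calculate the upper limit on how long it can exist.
2.400 ys

Using the energy-time uncertainty principle:
ΔEΔt ≥ ℏ/2

For a virtual particle borrowing energy ΔE, the maximum lifetime is:
Δt_max = ℏ/(2ΔE)

Converting energy:
ΔE = 137.1 MeV = 2.197e-11 J

Δt_max = (1.055e-34 J·s) / (2 × 2.197e-11 J)
Δt_max = 2.400e-24 s = 2.400 ys

Virtual particles with higher borrowed energy exist for shorter times.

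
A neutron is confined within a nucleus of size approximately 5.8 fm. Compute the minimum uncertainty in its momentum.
9.091 × 10^-21 kg·m/s

Using the Heisenberg uncertainty principle:
ΔxΔp ≥ ℏ/2

With Δx ≈ L = 5.800e-15 m (the confinement size):
Δp_min = ℏ/(2Δx)
Δp_min = (1.055e-34 J·s) / (2 × 5.800e-15 m)
Δp_min = 9.091e-21 kg·m/s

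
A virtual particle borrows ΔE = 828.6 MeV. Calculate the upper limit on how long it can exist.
3.972 × 10^-25 s

Using the energy-time uncertainty principle:
ΔEΔt ≥ ℏ/2

For a virtual particle borrowing energy ΔE, the maximum lifetime is:
Δt_max = ℏ/(2ΔE)

Converting energy:
ΔE = 828.6 MeV = 1.328e-10 J

Δt_max = (1.055e-34 J·s) / (2 × 1.328e-10 J)
Δt_max = 3.972e-25 s = 3.972 × 10^-25 s

Virtual particles with higher borrowed energy exist for shorter times.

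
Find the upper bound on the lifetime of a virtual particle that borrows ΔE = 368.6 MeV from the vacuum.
8.929 × 10^-25 s

Using the energy-time uncertainty principle:
ΔEΔt ≥ ℏ/2

For a virtual particle borrowing energy ΔE, the maximum lifetime is:
Δt_max = ℏ/(2ΔE)

Converting energy:
ΔE = 368.6 MeV = 5.906e-11 J

Δt_max = (1.055e-34 J·s) / (2 × 5.906e-11 J)
Δt_max = 8.929e-25 s = 8.929 × 10^-25 s

Virtual particles with higher borrowed energy exist for shorter times.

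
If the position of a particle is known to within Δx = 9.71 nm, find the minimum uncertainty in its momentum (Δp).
5.430 × 10^-27 kg·m/s

Using the Heisenberg uncertainty principle:
ΔxΔp ≥ ℏ/2

The minimum uncertainty in momentum is:
Δp_min = ℏ/(2Δx)
Δp_min = (1.055e-34 J·s) / (2 × 9.710e-09 m)
Δp_min = 5.430e-27 kg·m/s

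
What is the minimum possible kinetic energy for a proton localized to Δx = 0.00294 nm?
600.150 meV

Localizing a particle requires giving it sufficient momentum uncertainty:

1. From uncertainty principle: Δp ≥ ℏ/(2Δx)
   Δp_min = (1.055e-34 J·s) / (2 × 2.940e-12 m)
   Δp_min = 1.793e-23 kg·m/s

2. This momentum uncertainty corresponds to kinetic energy:
   KE ≈ (Δp)²/(2m) = (1.793e-23)²/(2 × 1.673e-27 kg)
   KE = 9.615e-20 J = 600.150 meV

Tighter localization requires more energy.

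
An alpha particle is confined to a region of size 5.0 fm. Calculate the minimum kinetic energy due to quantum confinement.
52.232 keV

Using the uncertainty principle:

1. Position uncertainty: Δx ≈ 5.000e-15 m
2. Minimum momentum uncertainty: Δp = ℏ/(2Δx) = 1.055e-20 kg·m/s
3. Minimum kinetic energy:
   KE = (Δp)²/(2m) = (1.055e-20)²/(2 × 6.645e-27 kg)
   KE = 8.369e-15 J = 52.232 keV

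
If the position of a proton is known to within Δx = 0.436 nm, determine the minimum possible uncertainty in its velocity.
72.304 m/s

Using the Heisenberg uncertainty principle and Δp = mΔv:
ΔxΔp ≥ ℏ/2
Δx(mΔv) ≥ ℏ/2

The minimum uncertainty in velocity is:
Δv_min = ℏ/(2mΔx)
Δv_min = (1.055e-34 J·s) / (2 × 1.673e-27 kg × 4.360e-10 m)
Δv_min = 7.230e+01 m/s = 72.304 m/s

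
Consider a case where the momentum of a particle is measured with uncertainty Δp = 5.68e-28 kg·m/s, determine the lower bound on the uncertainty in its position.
92.832 nm

Using the Heisenberg uncertainty principle:
ΔxΔp ≥ ℏ/2

The minimum uncertainty in position is:
Δx_min = ℏ/(2Δp)
Δx_min = (1.055e-34 J·s) / (2 × 5.680e-28 kg·m/s)
Δx_min = 9.283e-08 m = 92.832 nm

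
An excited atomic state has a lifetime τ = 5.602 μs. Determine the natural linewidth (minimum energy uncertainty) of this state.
58.748 peV

Using the energy-time uncertainty principle:
ΔEΔt ≥ ℏ/2

The lifetime τ represents the time uncertainty Δt.
The natural linewidth (minimum energy uncertainty) is:

ΔE = ℏ/(2τ)
ΔE = (1.055e-34 J·s) / (2 × 5.602e-06 s)
ΔE = 9.412e-30 J = 58.748 peV

This natural linewidth limits the precision of spectroscopic measurements.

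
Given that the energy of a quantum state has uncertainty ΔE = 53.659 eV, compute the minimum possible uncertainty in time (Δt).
6.133 as

Using the energy-time uncertainty principle:
ΔEΔt ≥ ℏ/2

The minimum uncertainty in time is:
Δt_min = ℏ/(2ΔE)
Δt_min = (1.055e-34 J·s) / (2 × 8.597e-18 J)
Δt_min = 6.133e-18 s = 6.133 as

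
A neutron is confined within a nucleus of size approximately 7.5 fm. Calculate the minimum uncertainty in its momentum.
7.030 × 10^-21 kg·m/s

Using the Heisenberg uncertainty principle:
ΔxΔp ≥ ℏ/2

With Δx ≈ L = 7.500e-15 m (the confinement size):
Δp_min = ℏ/(2Δx)
Δp_min = (1.055e-34 J·s) / (2 × 7.500e-15 m)
Δp_min = 7.030e-21 kg·m/s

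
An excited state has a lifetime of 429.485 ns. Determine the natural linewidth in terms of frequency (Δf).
185.286 kHz

Using the energy-time uncertainty principle and E = hf:
ΔEΔt ≥ ℏ/2
hΔf·Δt ≥ ℏ/2

The minimum frequency uncertainty is:
Δf = ℏ/(2hτ) = 1/(4πτ)
Δf = 1/(4π × 4.295e-07 s)
Δf = 1.853e+05 Hz = 185.286 kHz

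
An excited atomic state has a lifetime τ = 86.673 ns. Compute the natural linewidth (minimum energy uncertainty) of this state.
3.797 neV

Using the energy-time uncertainty principle:
ΔEΔt ≥ ℏ/2

The lifetime τ represents the time uncertainty Δt.
The natural linewidth (minimum energy uncertainty) is:

ΔE = ℏ/(2τ)
ΔE = (1.055e-34 J·s) / (2 × 8.667e-08 s)
ΔE = 6.084e-28 J = 3.797 neV

This natural linewidth limits the precision of spectroscopic measurements.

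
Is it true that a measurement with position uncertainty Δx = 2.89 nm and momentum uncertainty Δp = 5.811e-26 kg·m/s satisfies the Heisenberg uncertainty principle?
Yes, it satisfies the uncertainty principle.

Calculate the product ΔxΔp:
ΔxΔp = (2.890e-09 m) × (5.811e-26 kg·m/s)
ΔxΔp = 1.679e-34 J·s

Compare to the minimum allowed value ℏ/2:
ℏ/2 = 5.273e-35 J·s

Since ΔxΔp = 1.679e-34 J·s ≥ 5.273e-35 J·s = ℏ/2,
the measurement satisfies the uncertainty principle.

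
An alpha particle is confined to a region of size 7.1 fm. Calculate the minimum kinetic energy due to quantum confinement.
25.904 keV

Using the uncertainty principle:

1. Position uncertainty: Δx ≈ 7.100e-15 m
2. Minimum momentum uncertainty: Δp = ℏ/(2Δx) = 7.427e-21 kg·m/s
3. Minimum kinetic energy:
   KE = (Δp)²/(2m) = (7.427e-21)²/(2 × 6.645e-27 kg)
   KE = 4.150e-15 J = 25.904 keV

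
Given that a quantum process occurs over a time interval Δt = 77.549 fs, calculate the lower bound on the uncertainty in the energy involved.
4.244 meV

Using the energy-time uncertainty principle:
ΔEΔt ≥ ℏ/2

The minimum uncertainty in energy is:
ΔE_min = ℏ/(2Δt)
ΔE_min = (1.055e-34 J·s) / (2 × 7.755e-14 s)
ΔE_min = 6.799e-22 J = 4.244 meV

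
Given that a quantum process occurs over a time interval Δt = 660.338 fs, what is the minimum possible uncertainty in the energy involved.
498.390 μeV

Using the energy-time uncertainty principle:
ΔEΔt ≥ ℏ/2

The minimum uncertainty in energy is:
ΔE_min = ℏ/(2Δt)
ΔE_min = (1.055e-34 J·s) / (2 × 6.603e-13 s)
ΔE_min = 7.985e-23 J = 498.390 μeV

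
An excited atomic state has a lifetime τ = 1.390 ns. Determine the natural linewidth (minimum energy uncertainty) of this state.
236.767 neV

Using the energy-time uncertainty principle:
ΔEΔt ≥ ℏ/2

The lifetime τ represents the time uncertainty Δt.
The natural linewidth (minimum energy uncertainty) is:

ΔE = ℏ/(2τ)
ΔE = (1.055e-34 J·s) / (2 × 1.390e-09 s)
ΔE = 3.793e-26 J = 236.767 neV

This natural linewidth limits the precision of spectroscopic measurements.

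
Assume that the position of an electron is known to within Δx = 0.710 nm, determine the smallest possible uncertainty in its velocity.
81.527 km/s

Using the Heisenberg uncertainty principle and Δp = mΔv:
ΔxΔp ≥ ℏ/2
Δx(mΔv) ≥ ℏ/2

The minimum uncertainty in velocity is:
Δv_min = ℏ/(2mΔx)
Δv_min = (1.055e-34 J·s) / (2 × 9.109e-31 kg × 7.100e-10 m)
Δv_min = 8.153e+04 m/s = 81.527 km/s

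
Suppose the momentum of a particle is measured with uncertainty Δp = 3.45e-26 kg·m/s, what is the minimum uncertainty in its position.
1.528 nm

Using the Heisenberg uncertainty principle:
ΔxΔp ≥ ℏ/2

The minimum uncertainty in position is:
Δx_min = ℏ/(2Δp)
Δx_min = (1.055e-34 J·s) / (2 × 3.450e-26 kg·m/s)
Δx_min = 1.528e-09 m = 1.528 nm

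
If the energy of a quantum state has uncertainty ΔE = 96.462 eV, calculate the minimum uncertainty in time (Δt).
3.412 as

Using the energy-time uncertainty principle:
ΔEΔt ≥ ℏ/2

The minimum uncertainty in time is:
Δt_min = ℏ/(2ΔE)
Δt_min = (1.055e-34 J·s) / (2 × 1.545e-17 J)
Δt_min = 3.412e-18 s = 3.412 as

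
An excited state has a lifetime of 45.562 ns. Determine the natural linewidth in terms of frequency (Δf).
1.747 MHz

Using the energy-time uncertainty principle and E = hf:
ΔEΔt ≥ ℏ/2
hΔf·Δt ≥ ℏ/2

The minimum frequency uncertainty is:
Δf = ℏ/(2hτ) = 1/(4πτ)
Δf = 1/(4π × 4.556e-08 s)
Δf = 1.747e+06 Hz = 1.747 MHz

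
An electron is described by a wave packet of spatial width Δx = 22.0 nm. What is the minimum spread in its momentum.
2.397 × 10^-27 kg·m/s

For a wave packet, the spatial width Δx and momentum spread Δp are related by the uncertainty principle:
ΔxΔp ≥ ℏ/2

The minimum momentum spread is:
Δp_min = ℏ/(2Δx)
Δp_min = (1.055e-34 J·s) / (2 × 2.200e-08 m)
Δp_min = 2.397e-27 kg·m/s

A wave packet cannot have both a well-defined position and well-defined momentum.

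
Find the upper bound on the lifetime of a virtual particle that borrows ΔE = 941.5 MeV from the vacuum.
3.496 × 10^-25 s

Using the energy-time uncertainty principle:
ΔEΔt ≥ ℏ/2

For a virtual particle borrowing energy ΔE, the maximum lifetime is:
Δt_max = ℏ/(2ΔE)

Converting energy:
ΔE = 941.5 MeV = 1.508e-10 J

Δt_max = (1.055e-34 J·s) / (2 × 1.508e-10 J)
Δt_max = 3.496e-25 s = 3.496 × 10^-25 s

Virtual particles with higher borrowed energy exist for shorter times.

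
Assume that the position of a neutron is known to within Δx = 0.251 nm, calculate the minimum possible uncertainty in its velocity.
125.423 m/s

Using the Heisenberg uncertainty principle and Δp = mΔv:
ΔxΔp ≥ ℏ/2
Δx(mΔv) ≥ ℏ/2

The minimum uncertainty in velocity is:
Δv_min = ℏ/(2mΔx)
Δv_min = (1.055e-34 J·s) / (2 × 1.675e-27 kg × 2.510e-10 m)
Δv_min = 1.254e+02 m/s = 125.423 m/s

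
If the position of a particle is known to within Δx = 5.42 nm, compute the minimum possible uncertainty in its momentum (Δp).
9.729 × 10^-27 kg·m/s

Using the Heisenberg uncertainty principle:
ΔxΔp ≥ ℏ/2

The minimum uncertainty in momentum is:
Δp_min = ℏ/(2Δx)
Δp_min = (1.055e-34 J·s) / (2 × 5.420e-09 m)
Δp_min = 9.729e-27 kg·m/s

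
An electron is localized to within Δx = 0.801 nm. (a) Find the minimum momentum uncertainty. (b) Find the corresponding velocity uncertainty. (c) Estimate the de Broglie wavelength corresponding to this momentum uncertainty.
(a) Δp_min = 6.583 × 10^-26 kg·m/s
(b) Δv_min = 72.264 km/s
(c) λ_dB = 10.066 nm

Step-by-step:

(a) From the uncertainty principle:
Δp_min = ℏ/(2Δx) = (1.055e-34 J·s)/(2 × 8.010e-10 m) = 6.583e-26 kg·m/s

(b) The velocity uncertainty:
Δv = Δp/m = (6.583e-26 kg·m/s)/(9.109e-31 kg) = 7.226e+04 m/s = 72.264 km/s

(c) The de Broglie wavelength for this momentum:
λ = h/p = (6.626e-34 J·s)/(6.583e-26 kg·m/s) = 1.007e-08 m = 10.066 nm

Note: The de Broglie wavelength is comparable to the localization size, as expected from wave-particle duality.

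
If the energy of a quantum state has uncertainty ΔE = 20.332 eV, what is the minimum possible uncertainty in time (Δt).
16.187 as

Using the energy-time uncertainty principle:
ΔEΔt ≥ ℏ/2

The minimum uncertainty in time is:
Δt_min = ℏ/(2ΔE)
Δt_min = (1.055e-34 J·s) / (2 × 3.258e-18 J)
Δt_min = 1.619e-17 s = 16.187 as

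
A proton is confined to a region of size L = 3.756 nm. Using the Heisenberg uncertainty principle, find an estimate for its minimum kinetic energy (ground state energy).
367.708 neV

Using the uncertainty principle to estimate ground state energy:

1. The position uncertainty is approximately the confinement size:
   Δx ≈ L = 3.756e-09 m

2. From ΔxΔp ≥ ℏ/2, the minimum momentum uncertainty is:
   Δp ≈ ℏ/(2L) = 1.404e-26 kg·m/s

3. The kinetic energy is approximately:
   KE ≈ (Δp)²/(2m) = (1.404e-26)²/(2 × 1.673e-27 kg)
   KE ≈ 5.891e-26 J = 367.708 neV

This is an order-of-magnitude estimate of the ground state energy.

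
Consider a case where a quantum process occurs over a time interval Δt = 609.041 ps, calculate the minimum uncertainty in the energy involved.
540.368 neV

Using the energy-time uncertainty principle:
ΔEΔt ≥ ℏ/2

The minimum uncertainty in energy is:
ΔE_min = ℏ/(2Δt)
ΔE_min = (1.055e-34 J·s) / (2 × 6.090e-10 s)
ΔE_min = 8.658e-26 J = 540.368 neV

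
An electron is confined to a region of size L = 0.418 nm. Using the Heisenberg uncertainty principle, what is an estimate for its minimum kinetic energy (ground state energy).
54.514 meV

Using the uncertainty principle to estimate ground state energy:

1. The position uncertainty is approximately the confinement size:
   Δx ≈ L = 4.180e-10 m

2. From ΔxΔp ≥ ℏ/2, the minimum momentum uncertainty is:
   Δp ≈ ℏ/(2L) = 1.261e-25 kg·m/s

3. The kinetic energy is approximately:
   KE ≈ (Δp)²/(2m) = (1.261e-25)²/(2 × 9.109e-31 kg)
   KE ≈ 8.734e-21 J = 54.514 meV

This is an order-of-magnitude estimate of the ground state energy.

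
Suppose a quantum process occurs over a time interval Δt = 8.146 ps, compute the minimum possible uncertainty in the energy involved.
40.401 μeV

Using the energy-time uncertainty principle:
ΔEΔt ≥ ℏ/2

The minimum uncertainty in energy is:
ΔE_min = ℏ/(2Δt)
ΔE_min = (1.055e-34 J·s) / (2 × 8.146e-12 s)
ΔE_min = 6.473e-24 J = 40.401 μeV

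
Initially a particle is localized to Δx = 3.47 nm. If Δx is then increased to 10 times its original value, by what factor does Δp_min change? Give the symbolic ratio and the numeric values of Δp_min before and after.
Original Δp_min = 1.520 × 10^-26 kg·m/s; new Δp'_min = 1.520 × 10^-27 kg·m/s; ratio Δp'_min/Δp_min = 1/10.

From the uncertainty principle ΔxΔp ≥ ℏ/2, the minimum momentum uncertainty is Δp_min = ℏ/(2Δx).

Original (Δx = 3.47 nm = 3.470e-09 m):
Δp_min = (1.055e-34 J·s)/(2 × 3.470e-09 m) = 1.520e-26 kg·m/s

When Δx → 10Δx:
Δp'_min = ℏ/(2 × 10Δx) = (1/10) × ℏ/(2Δx) = (1/10) × Δp_min
Δp'_min = 1/10 × 1.520e-26 kg·m/s = 1.520e-27 kg·m/s

Since Δp_min ∝ 1/Δx, when Δx is increased to 10 times its original value, Δp_min decreases to 1/10 of its original value.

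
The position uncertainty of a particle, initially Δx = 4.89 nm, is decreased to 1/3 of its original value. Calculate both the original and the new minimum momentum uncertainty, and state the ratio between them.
Original Δp_min = 1.078 × 10^-26 kg·m/s; new Δp'_min = 3.235 × 10^-26 kg·m/s; ratio Δp'_min/Δp_min = 3.

From the uncertainty principle ΔxΔp ≥ ℏ/2, the minimum momentum uncertainty is Δp_min = ℏ/(2Δx).

Original (Δx = 4.89 nm = 4.890e-09 m):
Δp_min = (1.055e-34 J·s)/(2 × 4.890e-09 m) = 1.078e-26 kg·m/s

When Δx → (1/3)Δx:
Δp'_min = ℏ/(2 × (1/3)Δx) = 3 × ℏ/(2Δx) = 3 × Δp_min
Δp'_min = 3 × 1.078e-26 kg·m/s = 3.235e-26 kg·m/s

Since Δp_min ∝ 1/Δx, when Δx is decreased to 1/3 of its original value, Δp_min increases to 3 times its original value.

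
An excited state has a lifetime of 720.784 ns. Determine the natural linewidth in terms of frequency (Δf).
110.404 kHz

Using the energy-time uncertainty principle and E = hf:
ΔEΔt ≥ ℏ/2
hΔf·Δt ≥ ℏ/2

The minimum frequency uncertainty is:
Δf = ℏ/(2hτ) = 1/(4πτ)
Δf = 1/(4π × 7.208e-07 s)
Δf = 1.104e+05 Hz = 110.404 kHz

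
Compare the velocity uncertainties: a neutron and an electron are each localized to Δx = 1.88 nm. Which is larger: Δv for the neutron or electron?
The electron has the larger minimum velocity uncertainty, by a ratio of 1838.7.

For both particles, Δp_min = ℏ/(2Δx) = 2.805e-26 kg·m/s (same for both).

The velocity uncertainty is Δv = Δp/m:
- neutron: Δv = 2.805e-26 / 1.675e-27 = 1.675e+01 m/s = 16.745 m/s
- electron: Δv = 2.805e-26 / 9.109e-31 = 3.079e+04 m/s = 30.789 km/s

Ratio: 3.079e+04 / 1.675e+01 = 1838.7

The lighter particle has larger velocity uncertainty because Δv ∝ 1/m.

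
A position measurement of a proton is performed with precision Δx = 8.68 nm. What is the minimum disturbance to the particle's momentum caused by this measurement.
6.075 × 10^-27 kg·m/s

The uncertainty principle implies that measuring position disturbs momentum:
ΔxΔp ≥ ℏ/2

When we measure position with precision Δx, we necessarily introduce a momentum uncertainty:
Δp ≥ ℏ/(2Δx)
Δp_min = (1.055e-34 J·s) / (2 × 8.680e-09 m)
Δp_min = 6.075e-27 kg·m/s

The more precisely we measure position, the greater the momentum disturbance.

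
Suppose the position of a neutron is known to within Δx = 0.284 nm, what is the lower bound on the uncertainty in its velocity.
110.849 m/s

Using the Heisenberg uncertainty principle and Δp = mΔv:
ΔxΔp ≥ ℏ/2
Δx(mΔv) ≥ ℏ/2

The minimum uncertainty in velocity is:
Δv_min = ℏ/(2mΔx)
Δv_min = (1.055e-34 J·s) / (2 × 1.675e-27 kg × 2.840e-10 m)
Δv_min = 1.108e+02 m/s = 110.849 m/s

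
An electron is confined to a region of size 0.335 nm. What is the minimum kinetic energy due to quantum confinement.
84.874 meV

Using the uncertainty principle:

1. Position uncertainty: Δx ≈ 3.350e-10 m
2. Minimum momentum uncertainty: Δp = ℏ/(2Δx) = 1.574e-25 kg·m/s
3. Minimum kinetic energy:
   KE = (Δp)²/(2m) = (1.574e-25)²/(2 × 9.109e-31 kg)
   KE = 1.360e-20 J = 84.874 meV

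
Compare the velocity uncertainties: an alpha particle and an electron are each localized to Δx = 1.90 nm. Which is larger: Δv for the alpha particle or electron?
The electron has the larger minimum velocity uncertainty, by a ratio of 7294.3.

For both particles, Δp_min = ℏ/(2Δx) = 2.775e-26 kg·m/s (same for both).

The velocity uncertainty is Δv = Δp/m:
- alpha particle: Δv = 2.775e-26 / 6.645e-27 = 4.177e+00 m/s = 4.177 m/s
- electron: Δv = 2.775e-26 / 9.109e-31 = 3.047e+04 m/s = 30.465 km/s

Ratio: 3.047e+04 / 4.177e+00 = 7294.3

The lighter particle has larger velocity uncertainty because Δv ∝ 1/m.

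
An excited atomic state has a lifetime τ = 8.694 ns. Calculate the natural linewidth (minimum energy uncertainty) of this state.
37.854 neV

Using the energy-time uncertainty principle:
ΔEΔt ≥ ℏ/2

The lifetime τ represents the time uncertainty Δt.
The natural linewidth (minimum energy uncertainty) is:

ΔE = ℏ/(2τ)
ΔE = (1.055e-34 J·s) / (2 × 8.694e-09 s)
ΔE = 6.065e-27 J = 37.854 neV

This natural linewidth limits the precision of spectroscopic measurements.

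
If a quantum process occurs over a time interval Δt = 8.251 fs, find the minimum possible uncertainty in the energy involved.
39.887 meV

Using the energy-time uncertainty principle:
ΔEΔt ≥ ℏ/2

The minimum uncertainty in energy is:
ΔE_min = ℏ/(2Δt)
ΔE_min = (1.055e-34 J·s) / (2 × 8.251e-15 s)
ΔE_min = 6.391e-21 J = 39.887 meV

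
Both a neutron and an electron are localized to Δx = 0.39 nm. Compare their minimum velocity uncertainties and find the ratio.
The electron has the larger minimum velocity uncertainty, by a ratio of 1838.7.

For both particles, Δp_min = ℏ/(2Δx) = 1.352e-25 kg·m/s (same for both).

The velocity uncertainty is Δv = Δp/m:
- neutron: Δv = 1.352e-25 / 1.675e-27 = 8.072e+01 m/s = 80.721 m/s
- electron: Δv = 1.352e-25 / 9.109e-31 = 1.484e+05 m/s = 148.420 km/s

Ratio: 1.484e+05 / 8.072e+01 = 1838.7

The lighter particle has larger velocity uncertainty because Δv ∝ 1/m.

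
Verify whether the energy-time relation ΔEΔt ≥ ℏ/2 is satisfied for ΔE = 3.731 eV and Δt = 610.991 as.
Yes, it satisfies the uncertainty relation.

Calculate the product ΔEΔt:
ΔE = 3.731 eV = 5.978e-19 J
ΔEΔt = (5.978e-19 J) × (6.110e-16 s)
ΔEΔt = 3.652e-34 J·s

Compare to the minimum allowed value ℏ/2:
ℏ/2 = 5.273e-35 J·s

Since ΔEΔt = 3.652e-34 J·s ≥ 5.273e-35 J·s = ℏ/2,
this satisfies the uncertainty relation.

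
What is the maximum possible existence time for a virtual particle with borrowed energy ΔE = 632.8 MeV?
5.201 × 10^-25 s

Using the energy-time uncertainty principle:
ΔEΔt ≥ ℏ/2

For a virtual particle borrowing energy ΔE, the maximum lifetime is:
Δt_max = ℏ/(2ΔE)

Converting energy:
ΔE = 632.8 MeV = 1.014e-10 J

Δt_max = (1.055e-34 J·s) / (2 × 1.014e-10 J)
Δt_max = 5.201e-25 s = 5.201 × 10^-25 s

Virtual particles with higher borrowed energy exist for shorter times.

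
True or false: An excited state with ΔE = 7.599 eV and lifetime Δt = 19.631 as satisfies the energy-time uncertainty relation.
No, it violates the uncertainty relation.

Calculate the product ΔEΔt:
ΔE = 7.599 eV = 1.217e-18 J
ΔEΔt = (1.217e-18 J) × (1.963e-17 s)
ΔEΔt = 2.390e-35 J·s

Compare to the minimum allowed value ℏ/2:
ℏ/2 = 5.273e-35 J·s

Since ΔEΔt = 2.390e-35 J·s < 5.273e-35 J·s = ℏ/2,
this violates the uncertainty relation.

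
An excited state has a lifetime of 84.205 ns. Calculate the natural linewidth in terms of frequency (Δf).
945.044 kHz

Using the energy-time uncertainty principle and E = hf:
ΔEΔt ≥ ℏ/2
hΔf·Δt ≥ ℏ/2

The minimum frequency uncertainty is:
Δf = ℏ/(2hτ) = 1/(4πτ)
Δf = 1/(4π × 8.420e-08 s)
Δf = 9.450e+05 Hz = 945.044 kHz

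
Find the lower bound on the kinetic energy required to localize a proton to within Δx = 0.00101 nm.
5.085 eV

Localizing a particle requires giving it sufficient momentum uncertainty:

1. From uncertainty principle: Δp ≥ ℏ/(2Δx)
   Δp_min = (1.055e-34 J·s) / (2 × 1.010e-12 m)
   Δp_min = 5.221e-23 kg·m/s

2. This momentum uncertainty corresponds to kinetic energy:
   KE ≈ (Δp)²/(2m) = (5.221e-23)²/(2 × 1.673e-27 kg)
   KE = 8.147e-19 J = 5.085 eV

Tighter localization requires more energy.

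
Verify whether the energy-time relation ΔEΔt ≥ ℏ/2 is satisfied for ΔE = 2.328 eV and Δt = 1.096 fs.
Yes, it satisfies the uncertainty relation.

Calculate the product ΔEΔt:
ΔE = 2.328 eV = 3.730e-19 J
ΔEΔt = (3.730e-19 J) × (1.096e-15 s)
ΔEΔt = 4.088e-34 J·s

Compare to the minimum allowed value ℏ/2:
ℏ/2 = 5.273e-35 J·s

Since ΔEΔt = 4.088e-34 J·s ≥ 5.273e-35 J·s = ℏ/2,
this satisfies the uncertainty relation.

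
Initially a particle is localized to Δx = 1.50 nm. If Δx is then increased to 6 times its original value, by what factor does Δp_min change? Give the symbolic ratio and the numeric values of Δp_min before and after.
Original Δp_min = 3.515 × 10^-26 kg·m/s; new Δp'_min = 5.859 × 10^-27 kg·m/s; ratio Δp'_min/Δp_min = 1/6.

From the uncertainty principle ΔxΔp ≥ ℏ/2, the minimum momentum uncertainty is Δp_min = ℏ/(2Δx).

Original (Δx = 1.50 nm = 1.500e-09 m):
Δp_min = (1.055e-34 J·s)/(2 × 1.500e-09 m) = 3.515e-26 kg·m/s

When Δx → 6Δx:
Δp'_min = ℏ/(2 × 6Δx) = (1/6) × ℏ/(2Δx) = (1/6) × Δp_min
Δp'_min = 1/6 × 3.515e-26 kg·m/s = 5.859e-27 kg·m/s

Since Δp_min ∝ 1/Δx, when Δx is increased to 6 times its original value, Δp_min decreases to 1/6 of its original value.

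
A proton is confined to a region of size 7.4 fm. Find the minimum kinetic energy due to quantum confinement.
94.731 keV

Using the uncertainty principle:

1. Position uncertainty: Δx ≈ 7.400e-15 m
2. Minimum momentum uncertainty: Δp = ℏ/(2Δx) = 7.125e-21 kg·m/s
3. Minimum kinetic energy:
   KE = (Δp)²/(2m) = (7.125e-21)²/(2 × 1.673e-27 kg)
   KE = 1.518e-14 J = 94.731 keV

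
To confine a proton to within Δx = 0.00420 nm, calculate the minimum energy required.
294.073 meV

Localizing a particle requires giving it sufficient momentum uncertainty:

1. From uncertainty principle: Δp ≥ ℏ/(2Δx)
   Δp_min = (1.055e-34 J·s) / (2 × 4.200e-12 m)
   Δp_min = 1.255e-23 kg·m/s

2. This momentum uncertainty corresponds to kinetic energy:
   KE ≈ (Δp)²/(2m) = (1.255e-23)²/(2 × 1.673e-27 kg)
   KE = 4.712e-20 J = 294.073 meV

Tighter localization requires more energy.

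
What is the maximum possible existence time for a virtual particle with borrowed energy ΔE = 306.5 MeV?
1.074 ys

Using the energy-time uncertainty principle:
ΔEΔt ≥ ℏ/2

For a virtual particle borrowing energy ΔE, the maximum lifetime is:
Δt_max = ℏ/(2ΔE)

Converting energy:
ΔE = 306.5 MeV = 4.911e-11 J

Δt_max = (1.055e-34 J·s) / (2 × 4.911e-11 J)
Δt_max = 1.074e-24 s = 1.074 ys

Virtual particles with higher borrowed energy exist for shorter times.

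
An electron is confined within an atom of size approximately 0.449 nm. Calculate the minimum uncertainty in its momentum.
1.174 × 10^-25 kg·m/s

Using the Heisenberg uncertainty principle:
ΔxΔp ≥ ℏ/2

With Δx ≈ L = 4.490e-10 m (the confinement size):
Δp_min = ℏ/(2Δx)
Δp_min = (1.055e-34 J·s) / (2 × 4.490e-10 m)
Δp_min = 1.174e-25 kg·m/s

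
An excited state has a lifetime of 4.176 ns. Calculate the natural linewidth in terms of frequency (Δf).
19.056 MHz

Using the energy-time uncertainty principle and E = hf:
ΔEΔt ≥ ℏ/2
hΔf·Δt ≥ ℏ/2

The minimum frequency uncertainty is:
Δf = ℏ/(2hτ) = 1/(4πτ)
Δf = 1/(4π × 4.176e-09 s)
Δf = 1.906e+07 Hz = 19.056 MHz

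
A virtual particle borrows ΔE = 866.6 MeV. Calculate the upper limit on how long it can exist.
3.798 × 10^-25 s

Using the energy-time uncertainty principle:
ΔEΔt ≥ ℏ/2

For a virtual particle borrowing energy ΔE, the maximum lifetime is:
Δt_max = ℏ/(2ΔE)

Converting energy:
ΔE = 866.6 MeV = 1.388e-10 J

Δt_max = (1.055e-34 J·s) / (2 × 1.388e-10 J)
Δt_max = 3.798e-25 s = 3.798 × 10^-25 s

Virtual particles with higher borrowed energy exist for shorter times.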